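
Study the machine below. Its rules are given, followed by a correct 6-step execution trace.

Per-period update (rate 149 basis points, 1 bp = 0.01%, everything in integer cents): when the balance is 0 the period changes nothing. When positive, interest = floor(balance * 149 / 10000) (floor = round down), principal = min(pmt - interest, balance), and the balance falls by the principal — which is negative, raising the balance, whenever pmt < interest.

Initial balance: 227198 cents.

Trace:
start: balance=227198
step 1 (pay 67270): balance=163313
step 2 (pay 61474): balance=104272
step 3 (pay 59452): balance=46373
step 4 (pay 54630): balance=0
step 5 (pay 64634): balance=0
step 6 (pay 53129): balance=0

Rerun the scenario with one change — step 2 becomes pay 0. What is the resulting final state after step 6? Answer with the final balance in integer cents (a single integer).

0

(re-executing from step 2 with the substitution; state before step 2: balance=163313)
step 2 (pay 0): balance=165746
step 3 (pay 59452): balance=108763
step 4 (pay 54630): balance=55753
step 5 (pay 64634): balance=0
step 6 (pay 53129): balance=0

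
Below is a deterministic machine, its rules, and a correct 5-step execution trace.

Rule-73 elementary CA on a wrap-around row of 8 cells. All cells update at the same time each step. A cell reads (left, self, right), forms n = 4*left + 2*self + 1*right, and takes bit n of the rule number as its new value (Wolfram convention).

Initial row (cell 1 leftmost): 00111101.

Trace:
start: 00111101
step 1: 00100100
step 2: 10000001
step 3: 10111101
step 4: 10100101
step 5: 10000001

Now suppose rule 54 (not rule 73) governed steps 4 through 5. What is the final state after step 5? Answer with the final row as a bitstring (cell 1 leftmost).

11100111

(re-executing steps 4..5 under rule 54; state before step 4: 10111101)
step 4: 01000010
step 5: 11100111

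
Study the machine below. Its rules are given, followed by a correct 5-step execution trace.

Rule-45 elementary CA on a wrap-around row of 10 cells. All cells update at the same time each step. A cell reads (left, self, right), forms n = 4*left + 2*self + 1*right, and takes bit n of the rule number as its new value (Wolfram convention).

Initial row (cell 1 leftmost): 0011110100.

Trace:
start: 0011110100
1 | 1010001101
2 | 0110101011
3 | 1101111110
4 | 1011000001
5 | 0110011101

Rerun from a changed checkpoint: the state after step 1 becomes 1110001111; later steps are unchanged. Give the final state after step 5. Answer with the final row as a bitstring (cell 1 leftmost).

1101000100

state after step 1 := 1110001111
2 | 0000101000
3 | 1110111011
4 | 0001100110
5 | 1101000100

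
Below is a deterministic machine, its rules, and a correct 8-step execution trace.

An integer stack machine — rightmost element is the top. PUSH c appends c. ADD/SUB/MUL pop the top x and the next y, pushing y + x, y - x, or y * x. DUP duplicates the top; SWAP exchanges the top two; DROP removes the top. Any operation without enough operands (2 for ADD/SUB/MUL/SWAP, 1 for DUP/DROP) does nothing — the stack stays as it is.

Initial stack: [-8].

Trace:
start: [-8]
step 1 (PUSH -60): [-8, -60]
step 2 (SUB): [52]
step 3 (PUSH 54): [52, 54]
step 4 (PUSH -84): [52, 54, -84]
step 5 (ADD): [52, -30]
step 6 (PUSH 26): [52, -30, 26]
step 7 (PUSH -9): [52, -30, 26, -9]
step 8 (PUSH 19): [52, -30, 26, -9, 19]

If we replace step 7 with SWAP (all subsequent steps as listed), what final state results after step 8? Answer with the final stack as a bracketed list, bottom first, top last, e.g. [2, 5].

(re-executing from step 7 with the substitution; state before step 7: [52, -30, 26])
step 7 (SWAP): [52, 26, -30]
step 8 (PUSH 19): [52, 26, -30, 19]

[52, 26, -30, 19]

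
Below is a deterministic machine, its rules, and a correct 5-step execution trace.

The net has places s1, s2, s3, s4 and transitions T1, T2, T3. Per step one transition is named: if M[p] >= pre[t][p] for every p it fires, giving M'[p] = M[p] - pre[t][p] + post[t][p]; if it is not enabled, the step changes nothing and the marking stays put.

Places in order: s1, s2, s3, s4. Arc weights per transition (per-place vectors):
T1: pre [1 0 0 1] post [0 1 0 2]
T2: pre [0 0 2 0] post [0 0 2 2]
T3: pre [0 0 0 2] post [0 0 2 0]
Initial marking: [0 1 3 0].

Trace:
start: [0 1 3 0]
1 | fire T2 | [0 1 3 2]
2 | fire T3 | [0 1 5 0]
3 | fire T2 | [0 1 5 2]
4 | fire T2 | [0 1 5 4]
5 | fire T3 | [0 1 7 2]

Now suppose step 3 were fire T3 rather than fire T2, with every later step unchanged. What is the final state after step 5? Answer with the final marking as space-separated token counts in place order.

0 1 7 0

(re-executing from step 3 with the substitution; state before step 3: [0 1 5 0])
3 | fire T3 | [0 1 5 0]
4 | fire T2 | [0 1 5 2]
5 | fire T3 | [0 1 7 0]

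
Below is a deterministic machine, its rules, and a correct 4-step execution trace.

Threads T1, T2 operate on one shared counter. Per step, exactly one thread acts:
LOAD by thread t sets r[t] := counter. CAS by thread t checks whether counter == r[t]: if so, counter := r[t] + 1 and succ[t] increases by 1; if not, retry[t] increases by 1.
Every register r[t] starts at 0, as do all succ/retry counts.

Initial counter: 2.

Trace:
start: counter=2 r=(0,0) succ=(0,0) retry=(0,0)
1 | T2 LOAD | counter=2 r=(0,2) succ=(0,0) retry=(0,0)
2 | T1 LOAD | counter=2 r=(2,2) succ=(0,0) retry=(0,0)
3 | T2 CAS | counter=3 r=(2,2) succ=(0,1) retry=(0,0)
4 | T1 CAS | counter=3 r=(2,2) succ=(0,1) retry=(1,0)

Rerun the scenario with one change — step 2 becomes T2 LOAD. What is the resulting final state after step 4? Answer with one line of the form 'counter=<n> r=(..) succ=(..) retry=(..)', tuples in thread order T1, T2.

(re-executing from step 2 with the substitution; state before step 2: counter=2 r=(0,2) succ=(0,0) retry=(0,0))
2 | T2 LOAD | counter=2 r=(0,2) succ=(0,0) retry=(0,0)
3 | T2 CAS | counter=3 r=(0,2) succ=(0,1) retry=(0,0)
4 | T1 CAS | counter=3 r=(0,2) succ=(0,1) retry=(1,0)

counter=3 r=(0,2) succ=(0,1) retry=(1,0)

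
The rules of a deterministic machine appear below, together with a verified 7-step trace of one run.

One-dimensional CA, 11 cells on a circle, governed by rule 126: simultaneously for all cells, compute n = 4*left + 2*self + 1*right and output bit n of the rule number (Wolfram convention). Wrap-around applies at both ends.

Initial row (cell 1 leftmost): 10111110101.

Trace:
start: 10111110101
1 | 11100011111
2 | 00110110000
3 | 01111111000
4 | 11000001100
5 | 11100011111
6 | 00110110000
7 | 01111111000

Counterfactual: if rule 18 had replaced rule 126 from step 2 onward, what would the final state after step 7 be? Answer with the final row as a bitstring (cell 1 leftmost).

(re-executing steps 2..7 under rule 18; state before step 2: 11100011111)
2 | 00010100000
3 | 00100010000
4 | 01010101000
5 | 10000000100
6 | 01000001011
7 | 00100010000

00100010000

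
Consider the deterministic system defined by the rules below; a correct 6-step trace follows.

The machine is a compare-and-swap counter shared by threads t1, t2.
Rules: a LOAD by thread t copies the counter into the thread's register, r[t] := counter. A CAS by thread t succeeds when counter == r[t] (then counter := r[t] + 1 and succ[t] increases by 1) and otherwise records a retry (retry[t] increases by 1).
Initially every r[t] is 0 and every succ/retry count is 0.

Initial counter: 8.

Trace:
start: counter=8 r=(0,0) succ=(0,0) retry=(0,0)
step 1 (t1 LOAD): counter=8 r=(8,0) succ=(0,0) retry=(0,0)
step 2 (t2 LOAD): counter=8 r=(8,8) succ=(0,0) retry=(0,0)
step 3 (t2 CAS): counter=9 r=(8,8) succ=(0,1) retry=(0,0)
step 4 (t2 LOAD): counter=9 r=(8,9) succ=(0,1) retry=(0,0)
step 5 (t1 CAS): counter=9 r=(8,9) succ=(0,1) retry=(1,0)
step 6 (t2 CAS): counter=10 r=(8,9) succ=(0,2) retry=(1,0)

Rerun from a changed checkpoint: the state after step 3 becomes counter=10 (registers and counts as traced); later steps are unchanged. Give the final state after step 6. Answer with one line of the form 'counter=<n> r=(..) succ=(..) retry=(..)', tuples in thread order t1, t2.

counter=11 r=(8,10) succ=(0,2) retry=(1,0)

state after step 3 := counter=10 r=(8,8) succ=(0,1) retry=(0,0)
step 4 (t2 LOAD): counter=10 r=(8,10) succ=(0,1) retry=(0,0)
step 5 (t1 CAS): counter=10 r=(8,10) succ=(0,1) retry=(1,0)
step 6 (t2 CAS): counter=11 r=(8,10) succ=(0,2) retry=(1,0)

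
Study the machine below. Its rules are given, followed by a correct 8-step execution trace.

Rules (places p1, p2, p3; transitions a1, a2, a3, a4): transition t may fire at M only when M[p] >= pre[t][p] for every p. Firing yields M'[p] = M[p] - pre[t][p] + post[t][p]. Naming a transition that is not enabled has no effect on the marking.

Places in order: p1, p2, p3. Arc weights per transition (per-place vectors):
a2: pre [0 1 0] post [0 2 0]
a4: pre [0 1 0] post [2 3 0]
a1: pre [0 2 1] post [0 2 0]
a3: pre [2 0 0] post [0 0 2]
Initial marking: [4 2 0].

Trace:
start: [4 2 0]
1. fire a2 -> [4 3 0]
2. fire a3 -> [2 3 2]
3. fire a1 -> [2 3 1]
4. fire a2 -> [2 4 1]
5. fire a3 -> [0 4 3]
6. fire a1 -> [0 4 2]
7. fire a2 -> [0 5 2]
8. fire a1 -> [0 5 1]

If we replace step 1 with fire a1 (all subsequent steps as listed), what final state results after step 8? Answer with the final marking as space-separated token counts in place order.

0 4 1

(re-executing from step 1 with the substitution; state before step 1: [4 2 0])
1. fire a1 -> [4 2 0]
2. fire a3 -> [2 2 2]
3. fire a1 -> [2 2 1]
4. fire a2 -> [2 3 1]
5. fire a3 -> [0 3 3]
6. fire a1 -> [0 3 2]
7. fire a2 -> [0 4 2]
8. fire a1 -> [0 4 1]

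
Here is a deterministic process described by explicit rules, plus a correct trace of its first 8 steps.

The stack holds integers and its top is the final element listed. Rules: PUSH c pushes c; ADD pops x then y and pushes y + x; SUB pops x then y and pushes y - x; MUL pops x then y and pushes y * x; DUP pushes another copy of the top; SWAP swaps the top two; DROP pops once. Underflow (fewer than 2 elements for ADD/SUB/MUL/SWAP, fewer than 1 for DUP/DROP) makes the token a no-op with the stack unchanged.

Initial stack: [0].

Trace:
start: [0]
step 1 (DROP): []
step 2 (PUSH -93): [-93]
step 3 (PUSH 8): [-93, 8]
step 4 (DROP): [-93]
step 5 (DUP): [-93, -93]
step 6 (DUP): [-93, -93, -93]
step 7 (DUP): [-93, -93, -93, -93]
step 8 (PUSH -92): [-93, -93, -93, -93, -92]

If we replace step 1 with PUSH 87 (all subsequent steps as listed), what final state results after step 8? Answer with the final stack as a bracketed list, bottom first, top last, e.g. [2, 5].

[0, 87, -93, -93, -93, -93, -92]

(re-executing from step 1 with the substitution; state before step 1: [0])
step 1 (PUSH 87): [0, 87]
step 2 (PUSH -93): [0, 87, -93]
step 3 (PUSH 8): [0, 87, -93, 8]
step 4 (DROP): [0, 87, -93]
step 5 (DUP): [0, 87, -93, -93]
step 6 (DUP): [0, 87, -93, -93, -93]
step 7 (DUP): [0, 87, -93, -93, -93, -93]
step 8 (PUSH -92): [0, 87, -93, -93, -93, -93, -92]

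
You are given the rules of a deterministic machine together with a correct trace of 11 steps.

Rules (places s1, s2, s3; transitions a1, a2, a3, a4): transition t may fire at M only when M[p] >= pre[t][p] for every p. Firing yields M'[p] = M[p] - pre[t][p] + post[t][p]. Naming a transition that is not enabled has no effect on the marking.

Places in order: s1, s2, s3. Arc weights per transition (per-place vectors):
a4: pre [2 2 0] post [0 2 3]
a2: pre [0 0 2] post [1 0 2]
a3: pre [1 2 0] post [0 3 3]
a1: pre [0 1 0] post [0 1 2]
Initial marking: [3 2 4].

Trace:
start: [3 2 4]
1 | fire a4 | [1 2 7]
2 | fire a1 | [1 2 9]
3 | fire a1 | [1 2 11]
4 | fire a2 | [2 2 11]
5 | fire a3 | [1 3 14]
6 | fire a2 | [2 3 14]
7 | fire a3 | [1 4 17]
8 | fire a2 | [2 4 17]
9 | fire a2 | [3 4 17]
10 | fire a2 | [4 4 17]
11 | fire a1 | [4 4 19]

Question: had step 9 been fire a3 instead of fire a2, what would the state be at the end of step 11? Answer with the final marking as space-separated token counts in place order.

2 5 22

(re-executing from step 9 with the substitution; state before step 9: [2 4 17])
9 | fire a3 | [1 5 20]
10 | fire a2 | [2 5 20]
11 | fire a1 | [2 5 22]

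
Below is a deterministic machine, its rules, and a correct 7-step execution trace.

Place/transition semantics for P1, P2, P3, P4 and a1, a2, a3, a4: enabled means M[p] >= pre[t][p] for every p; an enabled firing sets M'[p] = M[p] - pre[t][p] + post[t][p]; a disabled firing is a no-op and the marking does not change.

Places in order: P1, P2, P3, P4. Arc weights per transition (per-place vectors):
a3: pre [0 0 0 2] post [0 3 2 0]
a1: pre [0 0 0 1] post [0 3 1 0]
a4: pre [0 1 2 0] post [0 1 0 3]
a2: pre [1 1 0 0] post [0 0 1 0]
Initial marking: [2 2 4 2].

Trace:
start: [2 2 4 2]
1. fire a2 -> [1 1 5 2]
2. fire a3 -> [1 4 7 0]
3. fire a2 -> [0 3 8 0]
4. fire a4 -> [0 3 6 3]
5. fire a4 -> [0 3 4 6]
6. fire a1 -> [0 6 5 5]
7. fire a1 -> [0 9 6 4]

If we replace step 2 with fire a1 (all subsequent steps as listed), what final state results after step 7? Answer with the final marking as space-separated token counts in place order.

(re-executing from step 2 with the substitution; state before step 2: [1 1 5 2])
2. fire a1 -> [1 4 6 1]
3. fire a2 -> [0 3 7 1]
4. fire a4 -> [0 3 5 4]
5. fire a4 -> [0 3 3 7]
6. fire a1 -> [0 6 4 6]
7. fire a1 -> [0 9 5 5]

0 9 5 5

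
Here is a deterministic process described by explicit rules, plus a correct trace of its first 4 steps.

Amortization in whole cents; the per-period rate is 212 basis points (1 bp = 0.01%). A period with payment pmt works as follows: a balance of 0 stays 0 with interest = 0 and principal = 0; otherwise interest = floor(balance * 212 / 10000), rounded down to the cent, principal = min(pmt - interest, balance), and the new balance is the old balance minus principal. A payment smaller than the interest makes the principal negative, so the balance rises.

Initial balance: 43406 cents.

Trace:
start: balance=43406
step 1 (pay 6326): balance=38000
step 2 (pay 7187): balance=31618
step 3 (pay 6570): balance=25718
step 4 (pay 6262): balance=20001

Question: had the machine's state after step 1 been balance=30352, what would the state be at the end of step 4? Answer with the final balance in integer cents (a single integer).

state after step 1 := balance=30352
step 2 (pay 7187): balance=23808
step 3 (pay 6570): balance=17742
step 4 (pay 6262): balance=11856

11856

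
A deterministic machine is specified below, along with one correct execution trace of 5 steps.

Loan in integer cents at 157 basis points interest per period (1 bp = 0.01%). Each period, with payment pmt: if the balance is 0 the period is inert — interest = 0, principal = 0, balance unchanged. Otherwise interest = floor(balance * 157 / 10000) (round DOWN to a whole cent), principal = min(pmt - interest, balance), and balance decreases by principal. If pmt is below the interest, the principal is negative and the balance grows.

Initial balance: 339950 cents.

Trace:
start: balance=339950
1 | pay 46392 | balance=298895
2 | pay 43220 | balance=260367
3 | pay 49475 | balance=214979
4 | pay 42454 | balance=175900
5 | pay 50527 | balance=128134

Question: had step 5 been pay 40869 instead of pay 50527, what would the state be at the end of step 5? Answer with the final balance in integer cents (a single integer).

(re-executing from step 5 with the substitution; state before step 5: balance=175900)
5 | pay 40869 | balance=137792

137792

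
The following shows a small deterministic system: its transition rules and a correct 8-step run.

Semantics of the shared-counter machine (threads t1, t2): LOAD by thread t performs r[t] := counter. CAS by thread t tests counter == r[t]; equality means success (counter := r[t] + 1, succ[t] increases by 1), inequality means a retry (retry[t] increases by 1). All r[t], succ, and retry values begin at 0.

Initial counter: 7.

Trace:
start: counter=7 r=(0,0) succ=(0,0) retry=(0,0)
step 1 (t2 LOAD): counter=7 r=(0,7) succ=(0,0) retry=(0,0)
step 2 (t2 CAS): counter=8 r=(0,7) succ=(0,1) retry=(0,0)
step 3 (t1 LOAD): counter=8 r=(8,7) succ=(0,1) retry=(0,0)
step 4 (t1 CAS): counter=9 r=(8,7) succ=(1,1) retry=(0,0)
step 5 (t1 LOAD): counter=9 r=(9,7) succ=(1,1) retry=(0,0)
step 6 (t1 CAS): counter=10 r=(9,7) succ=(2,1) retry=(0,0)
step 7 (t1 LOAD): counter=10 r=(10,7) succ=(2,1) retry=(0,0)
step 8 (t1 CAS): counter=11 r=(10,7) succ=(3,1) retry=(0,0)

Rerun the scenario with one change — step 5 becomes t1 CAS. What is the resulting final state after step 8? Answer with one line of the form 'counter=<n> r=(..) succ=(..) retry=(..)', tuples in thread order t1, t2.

counter=10 r=(9,7) succ=(2,1) retry=(2,0)

(re-executing from step 5 with the substitution; state before step 5: counter=9 r=(8,7) succ=(1,1) retry=(0,0))
step 5 (t1 CAS): counter=9 r=(8,7) succ=(1,1) retry=(1,0)
step 6 (t1 CAS): counter=9 r=(8,7) succ=(1,1) retry=(2,0)
step 7 (t1 LOAD): counter=9 r=(9,7) succ=(1,1) retry=(2,0)
step 8 (t1 CAS): counter=10 r=(9,7) succ=(2,1) retry=(2,0)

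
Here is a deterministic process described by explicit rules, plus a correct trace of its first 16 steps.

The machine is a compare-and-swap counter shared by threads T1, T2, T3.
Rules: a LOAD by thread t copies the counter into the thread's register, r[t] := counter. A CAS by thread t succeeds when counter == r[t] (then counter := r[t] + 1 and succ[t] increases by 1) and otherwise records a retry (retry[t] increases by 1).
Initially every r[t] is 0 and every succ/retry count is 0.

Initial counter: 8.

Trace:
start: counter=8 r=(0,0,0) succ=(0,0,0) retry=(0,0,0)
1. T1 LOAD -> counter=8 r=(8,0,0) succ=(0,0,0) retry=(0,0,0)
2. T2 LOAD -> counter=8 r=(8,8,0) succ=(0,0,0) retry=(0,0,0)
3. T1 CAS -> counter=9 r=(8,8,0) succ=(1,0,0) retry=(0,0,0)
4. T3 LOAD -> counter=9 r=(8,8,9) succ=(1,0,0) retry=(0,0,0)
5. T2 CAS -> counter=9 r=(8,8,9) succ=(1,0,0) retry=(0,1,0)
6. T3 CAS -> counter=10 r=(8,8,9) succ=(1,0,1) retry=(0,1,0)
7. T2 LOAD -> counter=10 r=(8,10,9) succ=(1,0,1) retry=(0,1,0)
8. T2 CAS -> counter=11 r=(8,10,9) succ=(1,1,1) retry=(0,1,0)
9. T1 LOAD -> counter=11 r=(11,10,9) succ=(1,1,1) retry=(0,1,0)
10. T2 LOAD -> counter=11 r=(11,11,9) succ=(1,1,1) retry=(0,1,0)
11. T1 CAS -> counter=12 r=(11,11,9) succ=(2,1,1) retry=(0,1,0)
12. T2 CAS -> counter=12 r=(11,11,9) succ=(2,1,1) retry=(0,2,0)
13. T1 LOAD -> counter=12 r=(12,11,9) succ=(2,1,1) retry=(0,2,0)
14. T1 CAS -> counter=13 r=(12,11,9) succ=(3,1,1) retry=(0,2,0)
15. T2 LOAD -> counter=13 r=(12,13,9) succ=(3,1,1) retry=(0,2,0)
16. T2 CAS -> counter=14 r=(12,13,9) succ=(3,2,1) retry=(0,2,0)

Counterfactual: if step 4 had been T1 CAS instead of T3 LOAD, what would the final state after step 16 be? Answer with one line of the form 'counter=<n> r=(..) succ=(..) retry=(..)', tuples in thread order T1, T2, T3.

counter=13 r=(11,12,0) succ=(3,2,0) retry=(1,2,1)

(re-executing from step 4 with the substitution; state before step 4: counter=9 r=(8,8,0) succ=(1,0,0) retry=(0,0,0))
4. T1 CAS -> counter=9 r=(8,8,0) succ=(1,0,0) retry=(1,0,0)
5. T2 CAS -> counter=9 r=(8,8,0) succ=(1,0,0) retry=(1,1,0)
6. T3 CAS -> counter=9 r=(8,8,0) succ=(1,0,0) retry=(1,1,1)
7. T2 LOAD -> counter=9 r=(8,9,0) succ=(1,0,0) retry=(1,1,1)
8. T2 CAS -> counter=10 r=(8,9,0) succ=(1,1,0) retry=(1,1,1)
9. T1 LOAD -> counter=10 r=(10,9,0) succ=(1,1,0) retry=(1,1,1)
10. T2 LOAD -> counter=10 r=(10,10,0) succ=(1,1,0) retry=(1,1,1)
11. T1 CAS -> counter=11 r=(10,10,0) succ=(2,1,0) retry=(1,1,1)
12. T2 CAS -> counter=11 r=(10,10,0) succ=(2,1,0) retry=(1,2,1)
13. T1 LOAD -> counter=11 r=(11,10,0) succ=(2,1,0) retry=(1,2,1)
14. T1 CAS -> counter=12 r=(11,10,0) succ=(3,1,0) retry=(1,2,1)
15. T2 LOAD -> counter=12 r=(11,12,0) succ=(3,1,0) retry=(1,2,1)
16. T2 CAS -> counter=13 r=(11,12,0) succ=(3,2,0) retry=(1,2,1)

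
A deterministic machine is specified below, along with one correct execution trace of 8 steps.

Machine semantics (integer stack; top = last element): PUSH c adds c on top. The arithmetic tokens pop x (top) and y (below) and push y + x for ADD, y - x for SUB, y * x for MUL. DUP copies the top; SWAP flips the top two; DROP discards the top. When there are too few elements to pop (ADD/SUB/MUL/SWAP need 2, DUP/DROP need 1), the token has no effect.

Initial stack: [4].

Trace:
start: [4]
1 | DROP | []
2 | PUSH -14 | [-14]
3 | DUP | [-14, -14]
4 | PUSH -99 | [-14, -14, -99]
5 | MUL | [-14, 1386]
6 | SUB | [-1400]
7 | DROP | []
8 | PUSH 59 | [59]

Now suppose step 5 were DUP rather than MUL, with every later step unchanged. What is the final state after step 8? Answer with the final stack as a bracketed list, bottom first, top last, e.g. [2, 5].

(re-executing from step 5 with the substitution; state before step 5: [-14, -14, -99])
5 | DUP | [-14, -14, -99, -99]
6 | SUB | [-14, -14, 0]
7 | DROP | [-14, -14]
8 | PUSH 59 | [-14, -14, 59]

[-14, -14, 59]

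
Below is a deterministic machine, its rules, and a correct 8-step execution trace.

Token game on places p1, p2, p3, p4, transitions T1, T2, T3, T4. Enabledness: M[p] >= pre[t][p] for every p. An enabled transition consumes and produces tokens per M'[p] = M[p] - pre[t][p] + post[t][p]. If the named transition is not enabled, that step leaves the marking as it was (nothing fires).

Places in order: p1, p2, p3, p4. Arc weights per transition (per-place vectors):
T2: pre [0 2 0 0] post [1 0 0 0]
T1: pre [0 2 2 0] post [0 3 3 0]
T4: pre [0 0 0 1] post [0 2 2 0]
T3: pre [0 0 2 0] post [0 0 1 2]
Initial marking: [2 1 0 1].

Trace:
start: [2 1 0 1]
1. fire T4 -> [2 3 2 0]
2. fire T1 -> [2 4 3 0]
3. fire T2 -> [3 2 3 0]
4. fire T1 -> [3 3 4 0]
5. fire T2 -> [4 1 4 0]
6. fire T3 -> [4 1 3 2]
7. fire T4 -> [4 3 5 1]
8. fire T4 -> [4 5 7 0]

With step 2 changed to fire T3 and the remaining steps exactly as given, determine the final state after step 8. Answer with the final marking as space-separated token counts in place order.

3 5 5 0

(re-executing from step 2 with the substitution; state before step 2: [2 3 2 0])
2. fire T3 -> [2 3 1 2]
3. fire T2 -> [3 1 1 2]
4. fire T1 -> [3 1 1 2]
5. fire T2 -> [3 1 1 2]
6. fire T3 -> [3 1 1 2]
7. fire T4 -> [3 3 3 1]
8. fire T4 -> [3 5 5 0]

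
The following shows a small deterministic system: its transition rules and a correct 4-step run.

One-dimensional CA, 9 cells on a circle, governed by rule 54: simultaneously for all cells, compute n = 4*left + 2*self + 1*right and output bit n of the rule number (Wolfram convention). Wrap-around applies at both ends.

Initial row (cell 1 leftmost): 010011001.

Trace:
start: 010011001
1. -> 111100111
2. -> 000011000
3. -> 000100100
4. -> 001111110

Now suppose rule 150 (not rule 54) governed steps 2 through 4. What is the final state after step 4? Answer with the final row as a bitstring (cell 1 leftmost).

(re-executing steps 2..4 under rule 150; state before step 2: 111100111)
2. -> 111011011
3. -> 110000001
4. -> 101000010

101000010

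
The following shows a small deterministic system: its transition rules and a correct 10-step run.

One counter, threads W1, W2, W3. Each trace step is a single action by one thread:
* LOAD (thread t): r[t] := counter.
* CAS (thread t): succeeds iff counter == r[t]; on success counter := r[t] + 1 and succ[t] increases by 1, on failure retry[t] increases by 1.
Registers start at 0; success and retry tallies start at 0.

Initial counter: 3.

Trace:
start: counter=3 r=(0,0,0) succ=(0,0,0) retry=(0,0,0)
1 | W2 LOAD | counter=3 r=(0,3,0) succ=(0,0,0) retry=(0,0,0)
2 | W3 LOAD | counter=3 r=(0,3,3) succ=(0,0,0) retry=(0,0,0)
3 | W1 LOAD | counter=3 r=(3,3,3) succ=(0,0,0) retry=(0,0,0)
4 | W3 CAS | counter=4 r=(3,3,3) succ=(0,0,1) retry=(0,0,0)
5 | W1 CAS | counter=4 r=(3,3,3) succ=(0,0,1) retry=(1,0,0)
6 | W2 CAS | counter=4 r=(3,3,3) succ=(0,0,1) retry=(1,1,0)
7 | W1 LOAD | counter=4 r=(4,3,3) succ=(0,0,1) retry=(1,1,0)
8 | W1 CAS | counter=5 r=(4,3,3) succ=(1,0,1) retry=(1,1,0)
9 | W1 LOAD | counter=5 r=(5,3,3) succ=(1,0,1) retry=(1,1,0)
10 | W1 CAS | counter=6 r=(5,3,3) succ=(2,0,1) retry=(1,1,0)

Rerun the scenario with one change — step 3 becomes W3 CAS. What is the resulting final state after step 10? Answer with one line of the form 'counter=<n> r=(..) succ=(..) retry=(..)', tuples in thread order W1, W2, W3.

(re-executing from step 3 with the substitution; state before step 3: counter=3 r=(0,3,3) succ=(0,0,0) retry=(0,0,0))
3 | W3 CAS | counter=4 r=(0,3,3) succ=(0,0,1) retry=(0,0,0)
4 | W3 CAS | counter=4 r=(0,3,3) succ=(0,0,1) retry=(0,0,1)
5 | W1 CAS | counter=4 r=(0,3,3) succ=(0,0,1) retry=(1,0,1)
6 | W2 CAS | counter=4 r=(0,3,3) succ=(0,0,1) retry=(1,1,1)
7 | W1 LOAD | counter=4 r=(4,3,3) succ=(0,0,1) retry=(1,1,1)
8 | W1 CAS | counter=5 r=(4,3,3) succ=(1,0,1) retry=(1,1,1)
9 | W1 LOAD | counter=5 r=(5,3,3) succ=(1,0,1) retry=(1,1,1)
10 | W1 CAS | counter=6 r=(5,3,3) succ=(2,0,1) retry=(1,1,1)

counter=6 r=(5,3,3) succ=(2,0,1) retry=(1,1,1)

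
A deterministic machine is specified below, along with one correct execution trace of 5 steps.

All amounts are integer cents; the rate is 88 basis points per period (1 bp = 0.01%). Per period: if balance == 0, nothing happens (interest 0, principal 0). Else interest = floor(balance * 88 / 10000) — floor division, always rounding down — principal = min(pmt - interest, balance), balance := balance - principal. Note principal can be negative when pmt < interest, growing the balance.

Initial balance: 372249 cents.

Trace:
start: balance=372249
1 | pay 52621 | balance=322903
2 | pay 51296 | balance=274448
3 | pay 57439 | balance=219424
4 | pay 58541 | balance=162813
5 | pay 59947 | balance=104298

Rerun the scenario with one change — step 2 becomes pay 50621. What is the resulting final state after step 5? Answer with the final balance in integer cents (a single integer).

104991

(re-executing from step 2 with the substitution; state before step 2: balance=322903)
2 | pay 50621 | balance=275123
3 | pay 57439 | balance=220105
4 | pay 58541 | balance=163500
5 | pay 59947 | balance=104991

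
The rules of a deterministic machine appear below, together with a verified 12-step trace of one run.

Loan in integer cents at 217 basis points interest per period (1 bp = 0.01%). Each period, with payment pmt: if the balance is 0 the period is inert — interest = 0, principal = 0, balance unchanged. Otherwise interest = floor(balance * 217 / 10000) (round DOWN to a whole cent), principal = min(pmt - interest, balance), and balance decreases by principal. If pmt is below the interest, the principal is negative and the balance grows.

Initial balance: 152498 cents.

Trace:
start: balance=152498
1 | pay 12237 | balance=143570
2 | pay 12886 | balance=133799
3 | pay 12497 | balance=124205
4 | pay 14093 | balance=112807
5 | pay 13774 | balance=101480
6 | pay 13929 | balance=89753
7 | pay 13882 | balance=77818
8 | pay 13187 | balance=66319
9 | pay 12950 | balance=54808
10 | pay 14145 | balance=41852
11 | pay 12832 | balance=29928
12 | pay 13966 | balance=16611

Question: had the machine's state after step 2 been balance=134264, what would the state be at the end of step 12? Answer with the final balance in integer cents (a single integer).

17186

state after step 2 := balance=134264
3 | pay 12497 | balance=124680
4 | pay 14093 | balance=113292
5 | pay 13774 | balance=101976
6 | pay 13929 | balance=90259
7 | pay 13882 | balance=78335
8 | pay 13187 | balance=66847
9 | pay 12950 | balance=55347
10 | pay 14145 | balance=42403
11 | pay 12832 | balance=30491
12 | pay 13966 | balance=17186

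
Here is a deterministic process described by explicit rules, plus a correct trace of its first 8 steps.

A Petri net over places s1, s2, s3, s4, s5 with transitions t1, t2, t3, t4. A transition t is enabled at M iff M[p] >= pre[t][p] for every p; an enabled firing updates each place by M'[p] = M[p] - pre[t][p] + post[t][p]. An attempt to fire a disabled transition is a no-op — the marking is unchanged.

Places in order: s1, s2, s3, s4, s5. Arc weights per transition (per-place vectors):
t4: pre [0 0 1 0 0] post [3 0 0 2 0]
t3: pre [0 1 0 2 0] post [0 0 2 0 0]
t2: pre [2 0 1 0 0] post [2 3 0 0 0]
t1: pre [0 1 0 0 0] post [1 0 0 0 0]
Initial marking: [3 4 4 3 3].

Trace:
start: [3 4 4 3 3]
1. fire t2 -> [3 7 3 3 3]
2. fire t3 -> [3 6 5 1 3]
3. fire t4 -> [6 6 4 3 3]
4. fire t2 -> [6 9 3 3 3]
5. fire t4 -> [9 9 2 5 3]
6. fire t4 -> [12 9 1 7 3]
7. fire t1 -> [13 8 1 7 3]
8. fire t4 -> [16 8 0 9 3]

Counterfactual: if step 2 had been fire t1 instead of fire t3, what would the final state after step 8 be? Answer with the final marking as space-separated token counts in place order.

(re-executing from step 2 with the substitution; state before step 2: [3 7 3 3 3])
2. fire t1 -> [4 6 3 3 3]
3. fire t4 -> [7 6 2 5 3]
4. fire t2 -> [7 9 1 5 3]
5. fire t4 -> [10 9 0 7 3]
6. fire t4 -> [10 9 0 7 3]
7. fire t1 -> [11 8 0 7 3]
8. fire t4 -> [11 8 0 7 3]

11 8 0 7 3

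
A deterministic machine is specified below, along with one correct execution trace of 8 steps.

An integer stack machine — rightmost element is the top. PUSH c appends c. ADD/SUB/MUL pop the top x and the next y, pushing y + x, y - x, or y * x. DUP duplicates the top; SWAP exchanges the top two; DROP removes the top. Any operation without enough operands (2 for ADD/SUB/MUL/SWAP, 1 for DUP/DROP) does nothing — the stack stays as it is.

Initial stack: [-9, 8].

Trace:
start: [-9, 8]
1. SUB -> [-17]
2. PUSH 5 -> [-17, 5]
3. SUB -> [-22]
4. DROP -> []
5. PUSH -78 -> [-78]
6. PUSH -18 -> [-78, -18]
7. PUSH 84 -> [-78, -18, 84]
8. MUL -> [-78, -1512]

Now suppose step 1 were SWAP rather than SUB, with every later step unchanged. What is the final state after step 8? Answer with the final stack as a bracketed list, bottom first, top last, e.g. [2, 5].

[8, -78, -1512]

(re-executing from step 1 with the substitution; state before step 1: [-9, 8])
1. SWAP -> [8, -9]
2. PUSH 5 -> [8, -9, 5]
3. SUB -> [8, -14]
4. DROP -> [8]
5. PUSH -78 -> [8, -78]
6. PUSH -18 -> [8, -78, -18]
7. PUSH 84 -> [8, -78, -18, 84]
8. MUL -> [8, -78, -1512]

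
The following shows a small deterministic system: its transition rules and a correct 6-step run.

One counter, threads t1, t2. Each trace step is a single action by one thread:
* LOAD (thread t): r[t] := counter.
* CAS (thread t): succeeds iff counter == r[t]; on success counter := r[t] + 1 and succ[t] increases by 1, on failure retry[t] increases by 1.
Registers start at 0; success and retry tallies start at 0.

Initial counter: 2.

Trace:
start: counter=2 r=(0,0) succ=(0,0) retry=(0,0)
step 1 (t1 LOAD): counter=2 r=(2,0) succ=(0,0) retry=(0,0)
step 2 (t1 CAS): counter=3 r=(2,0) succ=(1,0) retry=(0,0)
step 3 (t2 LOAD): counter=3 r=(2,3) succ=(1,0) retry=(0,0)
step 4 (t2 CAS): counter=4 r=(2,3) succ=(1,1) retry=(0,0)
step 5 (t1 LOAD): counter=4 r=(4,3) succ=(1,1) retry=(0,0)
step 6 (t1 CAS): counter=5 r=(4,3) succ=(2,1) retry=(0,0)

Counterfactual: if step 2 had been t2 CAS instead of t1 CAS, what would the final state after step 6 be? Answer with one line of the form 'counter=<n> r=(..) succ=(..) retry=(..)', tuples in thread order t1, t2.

counter=4 r=(3,2) succ=(1,1) retry=(0,1)

(re-executing from step 2 with the substitution; state before step 2: counter=2 r=(2,0) succ=(0,0) retry=(0,0))
step 2 (t2 CAS): counter=2 r=(2,0) succ=(0,0) retry=(0,1)
step 3 (t2 LOAD): counter=2 r=(2,2) succ=(0,0) retry=(0,1)
step 4 (t2 CAS): counter=3 r=(2,2) succ=(0,1) retry=(0,1)
step 5 (t1 LOAD): counter=3 r=(3,2) succ=(0,1) retry=(0,1)
step 6 (t1 CAS): counter=4 r=(3,2) succ=(1,1) retry=(0,1)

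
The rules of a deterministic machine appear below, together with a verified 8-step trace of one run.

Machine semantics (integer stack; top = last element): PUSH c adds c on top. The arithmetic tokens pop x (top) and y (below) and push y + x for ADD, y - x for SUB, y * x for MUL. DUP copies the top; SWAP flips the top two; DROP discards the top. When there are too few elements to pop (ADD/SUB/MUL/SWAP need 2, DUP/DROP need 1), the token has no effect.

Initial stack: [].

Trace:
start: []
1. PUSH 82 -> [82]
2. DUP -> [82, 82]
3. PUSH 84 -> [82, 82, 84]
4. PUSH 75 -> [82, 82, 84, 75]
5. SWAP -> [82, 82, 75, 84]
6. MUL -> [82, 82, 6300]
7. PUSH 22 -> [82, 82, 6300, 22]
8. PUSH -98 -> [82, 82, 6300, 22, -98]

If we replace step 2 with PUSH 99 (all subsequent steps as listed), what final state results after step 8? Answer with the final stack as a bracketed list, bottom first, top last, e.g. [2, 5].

[82, 99, 6300, 22, -98]

(re-executing from step 2 with the substitution; state before step 2: [82])
2. PUSH 99 -> [82, 99]
3. PUSH 84 -> [82, 99, 84]
4. PUSH 75 -> [82, 99, 84, 75]
5. SWAP -> [82, 99, 75, 84]
6. MUL -> [82, 99, 6300]
7. PUSH 22 -> [82, 99, 6300, 22]
8. PUSH -98 -> [82, 99, 6300, 22, -98]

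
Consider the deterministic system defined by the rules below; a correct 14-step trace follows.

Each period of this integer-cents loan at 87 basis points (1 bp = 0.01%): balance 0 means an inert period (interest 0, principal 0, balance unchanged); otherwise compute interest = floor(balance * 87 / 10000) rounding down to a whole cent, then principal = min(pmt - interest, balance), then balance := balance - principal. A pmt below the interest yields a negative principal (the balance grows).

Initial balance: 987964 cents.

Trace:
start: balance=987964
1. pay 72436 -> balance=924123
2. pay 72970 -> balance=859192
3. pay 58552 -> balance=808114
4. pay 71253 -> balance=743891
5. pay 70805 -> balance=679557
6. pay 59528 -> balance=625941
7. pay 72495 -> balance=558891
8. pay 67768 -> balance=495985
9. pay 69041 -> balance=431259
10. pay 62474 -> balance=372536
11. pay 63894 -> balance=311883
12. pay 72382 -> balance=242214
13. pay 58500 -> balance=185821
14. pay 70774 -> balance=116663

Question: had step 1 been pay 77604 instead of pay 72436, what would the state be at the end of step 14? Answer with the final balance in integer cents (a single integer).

110877

(re-executing from step 1 with the substitution; state before step 1: balance=987964)
1. pay 77604 -> balance=918955
2. pay 72970 -> balance=853979
3. pay 58552 -> balance=802856
4. pay 71253 -> balance=738587
5. pay 70805 -> balance=674207
6. pay 59528 -> balance=620544
7. pay 72495 -> balance=553447
8. pay 67768 -> balance=490493
9. pay 69041 -> balance=425719
10. pay 62474 -> balance=366948
11. pay 63894 -> balance=306246
12. pay 72382 -> balance=236528
13. pay 58500 -> balance=180085
14. pay 70774 -> balance=110877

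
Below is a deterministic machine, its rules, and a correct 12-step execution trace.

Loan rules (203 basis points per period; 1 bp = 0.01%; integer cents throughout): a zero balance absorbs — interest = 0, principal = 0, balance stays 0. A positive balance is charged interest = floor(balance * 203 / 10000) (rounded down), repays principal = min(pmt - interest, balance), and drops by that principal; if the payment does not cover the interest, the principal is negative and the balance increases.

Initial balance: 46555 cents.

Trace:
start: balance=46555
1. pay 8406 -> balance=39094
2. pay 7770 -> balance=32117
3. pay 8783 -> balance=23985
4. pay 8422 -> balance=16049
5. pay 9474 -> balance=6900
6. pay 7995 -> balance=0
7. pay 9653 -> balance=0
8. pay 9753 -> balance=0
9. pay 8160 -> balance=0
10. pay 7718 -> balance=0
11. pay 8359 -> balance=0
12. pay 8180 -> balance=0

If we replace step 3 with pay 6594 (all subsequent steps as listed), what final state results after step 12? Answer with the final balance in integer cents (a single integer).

(re-executing from step 3 with the substitution; state before step 3: balance=32117)
3. pay 6594 -> balance=26174
4. pay 8422 -> balance=18283
5. pay 9474 -> balance=9180
6. pay 7995 -> balance=1371
7. pay 9653 -> balance=0
8. pay 9753 -> balance=0
9. pay 8160 -> balance=0
10. pay 7718 -> balance=0
11. pay 8359 -> balance=0
12. pay 8180 -> balance=0

0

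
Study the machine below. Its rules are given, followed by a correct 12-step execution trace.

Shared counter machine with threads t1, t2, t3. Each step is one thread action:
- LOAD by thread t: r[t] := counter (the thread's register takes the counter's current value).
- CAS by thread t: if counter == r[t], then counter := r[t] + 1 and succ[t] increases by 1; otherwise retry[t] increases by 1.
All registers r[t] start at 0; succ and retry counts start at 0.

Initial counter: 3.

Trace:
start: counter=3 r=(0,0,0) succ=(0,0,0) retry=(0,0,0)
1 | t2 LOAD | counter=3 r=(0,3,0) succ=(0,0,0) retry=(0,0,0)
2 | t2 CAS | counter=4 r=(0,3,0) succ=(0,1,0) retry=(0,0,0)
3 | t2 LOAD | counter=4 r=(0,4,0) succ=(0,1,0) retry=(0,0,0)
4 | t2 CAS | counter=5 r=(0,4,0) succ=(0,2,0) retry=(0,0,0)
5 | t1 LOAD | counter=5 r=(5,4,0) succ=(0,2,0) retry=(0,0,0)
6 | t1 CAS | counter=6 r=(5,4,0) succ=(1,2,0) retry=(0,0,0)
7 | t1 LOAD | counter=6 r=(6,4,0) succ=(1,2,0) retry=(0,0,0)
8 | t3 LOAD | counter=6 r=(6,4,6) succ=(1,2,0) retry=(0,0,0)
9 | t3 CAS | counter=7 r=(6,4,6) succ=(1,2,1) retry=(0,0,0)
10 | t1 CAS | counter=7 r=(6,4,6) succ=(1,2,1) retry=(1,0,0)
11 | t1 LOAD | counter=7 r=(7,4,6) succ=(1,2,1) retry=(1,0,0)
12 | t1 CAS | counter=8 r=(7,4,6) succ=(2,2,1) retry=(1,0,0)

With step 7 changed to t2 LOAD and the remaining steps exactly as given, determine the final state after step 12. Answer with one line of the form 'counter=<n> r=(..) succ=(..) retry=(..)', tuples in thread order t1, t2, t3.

(re-executing from step 7 with the substitution; state before step 7: counter=6 r=(5,4,0) succ=(1,2,0) retry=(0,0,0))
7 | t2 LOAD | counter=6 r=(5,6,0) succ=(1,2,0) retry=(0,0,0)
8 | t3 LOAD | counter=6 r=(5,6,6) succ=(1,2,0) retry=(0,0,0)
9 | t3 CAS | counter=7 r=(5,6,6) succ=(1,2,1) retry=(0,0,0)
10 | t1 CAS | counter=7 r=(5,6,6) succ=(1,2,1) retry=(1,0,0)
11 | t1 LOAD | counter=7 r=(7,6,6) succ=(1,2,1) retry=(1,0,0)
12 | t1 CAS | counter=8 r=(7,6,6) succ=(2,2,1) retry=(1,0,0)

counter=8 r=(7,6,6) succ=(2,2,1) retry=(1,0,0)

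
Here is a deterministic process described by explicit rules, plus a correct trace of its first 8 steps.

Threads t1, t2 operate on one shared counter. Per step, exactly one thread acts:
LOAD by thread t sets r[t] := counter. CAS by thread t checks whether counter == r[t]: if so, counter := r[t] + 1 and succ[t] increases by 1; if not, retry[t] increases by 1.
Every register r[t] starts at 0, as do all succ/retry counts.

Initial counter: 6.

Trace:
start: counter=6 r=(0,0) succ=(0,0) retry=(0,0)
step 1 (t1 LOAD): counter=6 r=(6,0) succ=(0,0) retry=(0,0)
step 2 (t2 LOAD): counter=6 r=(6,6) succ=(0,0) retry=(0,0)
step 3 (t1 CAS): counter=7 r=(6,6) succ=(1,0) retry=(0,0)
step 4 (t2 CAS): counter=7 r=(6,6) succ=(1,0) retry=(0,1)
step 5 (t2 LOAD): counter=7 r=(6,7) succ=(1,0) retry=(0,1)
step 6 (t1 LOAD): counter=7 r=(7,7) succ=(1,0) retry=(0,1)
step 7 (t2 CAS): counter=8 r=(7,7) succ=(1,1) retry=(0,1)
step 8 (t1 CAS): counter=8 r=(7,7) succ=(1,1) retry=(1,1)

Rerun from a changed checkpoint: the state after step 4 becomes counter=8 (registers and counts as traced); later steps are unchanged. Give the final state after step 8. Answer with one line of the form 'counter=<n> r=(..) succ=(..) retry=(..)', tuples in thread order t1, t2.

state after step 4 := counter=8 r=(6,6) succ=(1,0) retry=(0,1)
step 5 (t2 LOAD): counter=8 r=(6,8) succ=(1,0) retry=(0,1)
step 6 (t1 LOAD): counter=8 r=(8,8) succ=(1,0) retry=(0,1)
step 7 (t2 CAS): counter=9 r=(8,8) succ=(1,1) retry=(0,1)
step 8 (t1 CAS): counter=9 r=(8,8) succ=(1,1) retry=(1,1)

counter=9 r=(8,8) succ=(1,1) retry=(1,1)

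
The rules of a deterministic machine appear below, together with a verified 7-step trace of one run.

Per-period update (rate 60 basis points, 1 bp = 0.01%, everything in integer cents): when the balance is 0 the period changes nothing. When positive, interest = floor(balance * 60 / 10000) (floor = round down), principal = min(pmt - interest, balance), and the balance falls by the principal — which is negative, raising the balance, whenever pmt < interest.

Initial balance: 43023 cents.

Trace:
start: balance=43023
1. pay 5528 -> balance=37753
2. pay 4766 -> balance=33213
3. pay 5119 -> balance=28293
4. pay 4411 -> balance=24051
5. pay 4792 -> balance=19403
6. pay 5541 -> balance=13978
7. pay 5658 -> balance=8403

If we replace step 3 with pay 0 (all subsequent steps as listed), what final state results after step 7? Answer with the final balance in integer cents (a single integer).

13647

(re-executing from step 3 with the substitution; state before step 3: balance=33213)
3. pay 0 -> balance=33412
4. pay 4411 -> balance=29201
5. pay 4792 -> balance=24584
6. pay 5541 -> balance=19190
7. pay 5658 -> balance=13647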